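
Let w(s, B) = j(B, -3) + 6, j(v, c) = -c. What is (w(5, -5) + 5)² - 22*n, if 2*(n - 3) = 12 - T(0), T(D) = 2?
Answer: 20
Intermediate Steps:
w(s, B) = 9 (w(s, B) = -1*(-3) + 6 = 3 + 6 = 9)
n = 8 (n = 3 + (12 - 1*2)/2 = 3 + (12 - 2)/2 = 3 + (½)*10 = 3 + 5 = 8)
(w(5, -5) + 5)² - 22*n = (9 + 5)² - 22*8 = 14² - 176 = 196 - 176 = 20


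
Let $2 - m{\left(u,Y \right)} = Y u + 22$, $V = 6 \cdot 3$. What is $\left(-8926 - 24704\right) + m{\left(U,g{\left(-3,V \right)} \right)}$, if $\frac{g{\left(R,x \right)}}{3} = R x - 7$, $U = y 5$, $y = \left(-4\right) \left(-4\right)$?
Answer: $-19010$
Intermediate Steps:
$y = 16$
$U = 80$ ($U = 16 \cdot 5 = 80$)
$V = 18$
$g{\left(R,x \right)} = -21 + 3 R x$ ($g{\left(R,x \right)} = 3 \left(R x - 7\right) = 3 \left(-7 + R x\right) = -21 + 3 R x$)
$m{\left(u,Y \right)} = -20 - Y u$ ($m{\left(u,Y \right)} = 2 - \left(Y u + 22\right) = 2 - \left(22 + Y u\right) = -20 - Y u$)
$\left(-8926 - 24704\right) + m{\left(U,g{\left(-3,V \right)} \right)} = \left(-8926 - 24704\right) - \left(20 + \left(-21 + 3 \left(-3\right) 18\right) 80\right) = -33630 - \left(20 + \left(-21 - 162\right) 80\right) = -33630 - \left(20 - 14640\right) = -33630 + \left(-20 + 14640\right) = -33630 + 14620 = -19010$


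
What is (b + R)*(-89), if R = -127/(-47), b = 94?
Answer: -404505/47 ≈ -8606.5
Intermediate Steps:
R = 127/47 (R = -127*(-1/47) = 127/47 ≈ 2.7021)
(b + R)*(-89) = (94 + 127/47)*(-89) = (4545/47)*(-89) = -404505/47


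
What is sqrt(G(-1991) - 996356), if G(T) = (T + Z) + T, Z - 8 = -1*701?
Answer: I*sqrt(1001031) ≈ 1000.5*I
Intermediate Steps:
Z = -693 (Z = 8 - 1*701 = 8 - 701 = -693)
G(T) = -693 + 2*T (G(T) = (T - 693) + T = (-693 + T) + T = -693 + 2*T)
sqrt(G(-1991) - 996356) = sqrt((-693 + 2*(-1991)) - 996356) = sqrt((-693 - 3982) - 996356) = sqrt(-4675 - 996356) = sqrt(-1001031) = I*sqrt(1001031)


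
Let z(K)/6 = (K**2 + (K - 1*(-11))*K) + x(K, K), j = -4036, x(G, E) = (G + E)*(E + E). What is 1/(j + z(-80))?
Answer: 1/221084 ≈ 4.5232e-6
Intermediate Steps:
x(G, E) = 2*E*(E + G) (x(G, E) = (E + G)*(2*E) = 2*E*(E + G))
z(K) = 30*K**2 + 6*K*(11 + K) (z(K) = 6*((K**2 + (K - 1*(-11))*K) + 2*K*(K + K)) = 6*((K**2 + (K + 11)*K) + 2*K*(2*K)) = 6*((K**2 + (11 + K)*K) + 4*K**2) = 6*((K**2 + K*(11 + K)) + 4*K**2) = 6*(5*K**2 + K*(11 + K)) = 30*K**2 + 6*K*(11 + K))
1/(j + z(-80)) = 1/(-4036 + 6*(-80)*(11 + 6*(-80))) = 1/(-4036 + 6*(-80)*(11 - 480)) = 1/(-4036 + 6*(-80)*(-469)) = 1/(-4036 + 225120) = 1/221084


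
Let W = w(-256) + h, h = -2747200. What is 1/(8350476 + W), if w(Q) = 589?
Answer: 1/5603865 ≈ 1.7845e-7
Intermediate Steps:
W = -2746611 (W = 589 - 2747200 = -2746611)
1/(8350476 + W) = 1/(8350476 - 2746611) = 1/5603865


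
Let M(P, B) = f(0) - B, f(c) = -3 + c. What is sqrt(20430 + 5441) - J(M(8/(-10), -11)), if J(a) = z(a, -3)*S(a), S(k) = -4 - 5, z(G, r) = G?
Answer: 72 + sqrt(25871) ≈ 232.84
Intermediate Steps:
S(k) = -9
M(P, B) = -3 - B (M(P, B) = (-3 + 0) - B = -3 - B)
J(a) = -9*a (J(a) = a*(-9) = -9*a)
sqrt(20430 + 5441) - J(M(8/(-10), -11)) = sqrt(20430 + 5441) - (-9)*(-3 - 1*(-11)) = sqrt(25871) - (-9)*(-3 + 11) = sqrt(25871) - (-9)*8 = sqrt(25871) - 1*(-72) = sqrt(25871) + 72 = 72 + sqrt(25871)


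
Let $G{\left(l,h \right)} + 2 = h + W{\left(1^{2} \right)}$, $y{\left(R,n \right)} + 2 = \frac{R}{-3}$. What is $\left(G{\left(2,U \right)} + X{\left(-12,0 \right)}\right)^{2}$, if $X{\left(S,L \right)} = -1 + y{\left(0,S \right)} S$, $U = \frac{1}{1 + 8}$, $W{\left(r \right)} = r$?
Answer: $\frac{39601}{81} \approx 488.9$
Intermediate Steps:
$y{\left(R,n \right)} = -2 - \frac{R}{3}$ ($y{\left(R,n \right)} = -2 + \frac{R}{-3} = -2 + R \left(- \frac{1}{3}\right) = -2 - \frac{R}{3}$)
$U = \frac{1}{9} \approx 0.11111$
$X{\left(S,L \right)} = -1 - 2 S$ ($X{\left(S,L \right)} = -1 + \left(-2 - 0\right) S = -1 + \left(-2 + 0\right) S = -1 - 2 S$)
$G{\left(l,h \right)} = -1 + h$ ($G{\left(l,h \right)} = -2 + \left(h + 1^{2}\right) = -2 + \left(h + 1\right) = -2 + \left(1 + h\right) = -1 + h$)
$\left(G{\left(2,U \right)} + X{\left(-12,0 \right)}\right)^{2} = \left(\left(-1 + \frac{1}{9}\right) - -23\right)^{2} = \left(- \frac{8}{9} + \left(-1 + 24\right)\right)^{2} = \left(- \frac{8}{9} + 23\right)^{2} = \left(\frac{199}{9}\right)^{2} = \frac{39601}{81}$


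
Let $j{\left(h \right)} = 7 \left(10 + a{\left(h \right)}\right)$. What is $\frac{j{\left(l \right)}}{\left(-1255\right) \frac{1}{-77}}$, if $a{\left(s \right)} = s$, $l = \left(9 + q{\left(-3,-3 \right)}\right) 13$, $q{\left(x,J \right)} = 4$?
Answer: $\frac{96481}{1255} \approx 76.877$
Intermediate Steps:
$l = 169$ ($l = \left(9 + 4\right) 13 = 13 \cdot 13 = 169$)
$j{\left(h \right)} = 70 + 7 h$ ($j{\left(h \right)} = 7 \left(10 + h\right) = 70 + 7 h$)
$\frac{j{\left(l \right)}}{\left(-1255\right) \frac{1}{-77}} = \frac{70 + 7 \cdot 169}{\left(-1255\right) \frac{1}{-77}} = \frac{70 + 1183}{\left(-1255\right) \left(- \frac{1}{77}\right)} = \frac{1253}{\frac{1255}{77}} = 1253 \cdot \frac{77}{1255} = \frac{96481}{1255}$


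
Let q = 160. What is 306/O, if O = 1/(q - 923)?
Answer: -233478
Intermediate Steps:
O = -1/763 (O = 1/(160 - 923) = 1/(-763) = -1/763 ≈ -0.0013106)
306/O = 306/(-1/763) = 306*(-763) = -233478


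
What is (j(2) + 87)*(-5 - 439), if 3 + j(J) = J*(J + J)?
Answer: -40848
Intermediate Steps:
j(J) = -3 + 2*J**2 (j(J) = -3 + J*(J + J) = -3 + J*(2*J) = -3 + 2*J**2)
(j(2) + 87)*(-5 - 439) = ((-3 + 2*2**2) + 87)*(-5 - 439) = ((-3 + 2*4) + 87)*(-444) = ((-3 + 8) + 87)*(-444) = (5 + 87)*(-444) = 92*(-444) = -40848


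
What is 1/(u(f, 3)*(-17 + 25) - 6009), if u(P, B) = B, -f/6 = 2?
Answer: -1/5985 ≈ -0.00016708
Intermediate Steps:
f = -12 (f = -6*2 = -12)
1/(u(f, 3)*(-17 + 25) - 6009) = 1/(3*(-17 + 25) - 6009) = 1/(3*8 - 6009) = 1/(24 - 6009) = 1/(-5985) = -1/5985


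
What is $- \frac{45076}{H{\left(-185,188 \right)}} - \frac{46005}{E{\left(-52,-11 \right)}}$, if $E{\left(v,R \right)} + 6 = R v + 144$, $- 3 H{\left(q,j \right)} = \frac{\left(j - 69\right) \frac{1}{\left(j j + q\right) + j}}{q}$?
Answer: $- \frac{125568082222239}{16898} \approx -7.4309 \cdot 10^{9}$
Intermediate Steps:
$H{\left(q,j \right)} = - \frac{-69 + j}{3 q \left(j + q + j^{2}\right)}$ ($H{\left(q,j \right)} = - \frac{\frac{j - 69}{\left(j j + q\right) + j} \frac{1}{q}}{3} = - \frac{\frac{-69 + j}{\left(j^{2} + q\right) + j} \frac{1}{q}}{3} = - \frac{\frac{-69 + j}{\left(q + j^{2}\right) + j} \frac{1}{q}}{3} = - \frac{\frac{-69 + j}{j + q + j^{2}} \frac{1}{q}}{3} = - \frac{\frac{1}{q} \frac{1}{j + q + j^{2}} \left(-69 + j\right)}{3} = - \frac{-69 + j}{3 q \left(j + q + j^{2}\right)}$)
$E{\left(v,R \right)} = 138 + R v$ ($E{\left(v,R \right)} = -6 + \left(R v + 144\right) = -6 + \left(144 + R v\right) = 138 + R v$)
$- \frac{45076}{H{\left(-185,188 \right)}} - \frac{46005}{E{\left(-52,-11 \right)}} = - \frac{45076}{\frac{1}{3} \frac{1}{-185} \frac{1}{188 - 185 + 188^{2}} \left(69 - 188\right)} - \frac{46005}{138 - -572} = - \frac{45076}{\frac{1}{3} \left(- \frac{1}{185}\right) \frac{1}{188 - 185 + 35344} \left(69 - 188\right)} - \frac{46005}{138 + 572} = - \frac{45076}{\frac{1}{3} \left(- \frac{1}{185}\right) \frac{1}{35347} \left(-119\right)} - \frac{46005}{710} = - \frac{45076}{\frac{1}{3} \left(- \frac{1}{185}\right) \frac{1}{35347} \left(-119\right)} - \frac{9201}{142} = - \frac{45076}{\frac{119}{19617585}} - \frac{9201}{142} = \left(-45076\right) \frac{19617585}{119} - \frac{9201}{142} = - \frac{884282261460}{119} - \frac{9201}{142} = - \frac{125568082222239}{16898}$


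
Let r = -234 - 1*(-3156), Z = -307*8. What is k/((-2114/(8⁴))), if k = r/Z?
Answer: 748032/324499 ≈ 2.3052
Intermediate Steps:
Z = -2456
r = 2922 (r = -234 + 3156 = 2922)
k = -1461/1228 (k = 2922/(-2456) = 2922*(-1/2456) = -1461/1228 ≈ -1.1897)
k/((-2114/(8⁴))) = -1461/(1228*((-2114/(8⁴)))) = -1461/(1228*((-2114/4096))) = -1461/(1228*((-2114*1/4096))) = -1461/(1228*(-1057/2048)) = -1461/1228*(-2048/1057) = 748032/324499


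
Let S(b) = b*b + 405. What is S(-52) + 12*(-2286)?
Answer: -24323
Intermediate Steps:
S(b) = 405 + b**2 (S(b) = b**2 + 405 = 405 + b**2)
S(-52) + 12*(-2286) = (405 + (-52)**2) + 12*(-2286) = (405 + 2704) - 27432 = 3109 - 27432 = -24323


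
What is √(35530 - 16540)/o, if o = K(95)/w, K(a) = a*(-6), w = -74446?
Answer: 37223*√2110/95 ≈ 17998.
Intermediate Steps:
K(a) = -6*a
o = 285/37223 (o = -6*95/(-74446) = -570*(-1/74446) = 285/37223 ≈ 0.0076566)
√(35530 - 16540)/o = √(35530 - 16540)/(285/37223) = √18990*(37223/285) = (3*√2110)*(37223/285) = 37223*√2110/95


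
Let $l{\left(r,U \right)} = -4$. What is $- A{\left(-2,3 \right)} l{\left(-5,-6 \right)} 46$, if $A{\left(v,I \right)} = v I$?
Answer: $-1104$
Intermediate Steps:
$A{\left(v,I \right)} = I v$
$- A{\left(-2,3 \right)} l{\left(-5,-6 \right)} 46 = - 3 \left(-2\right) \left(-4\right) 46 = - \left(-6\right) \left(-4\right) 46 = - 24 \cdot 46 = \left(-1\right) 1104 = -1104$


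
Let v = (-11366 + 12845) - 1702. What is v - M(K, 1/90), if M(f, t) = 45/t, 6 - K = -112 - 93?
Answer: -4273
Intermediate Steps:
K = 211 (K = 6 - (-112 - 93) = 6 - 1*(-205) = 6 + 205 = 211)
v = -223 (v = 1479 - 1702 = -223)
v - M(K, 1/90) = -223 - 45/(1/90) = -223 - 45/1/90 = -223 - 45*90 = -223 - 1*4050 = -223 - 4050 = -4273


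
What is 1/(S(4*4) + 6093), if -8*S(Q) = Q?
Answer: 1/6091 ≈ 0.00016418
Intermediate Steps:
S(Q) = -Q/8
1/(S(4*4) + 6093) = 1/(-4/2 + 6093) = 1/(-1/8*16 + 6093) = 1/(-2 + 6093) = 1/6091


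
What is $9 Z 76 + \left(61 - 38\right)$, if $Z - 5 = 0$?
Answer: $3443$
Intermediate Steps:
$Z = 5$ ($Z = 5 + 0 = 5$)
$9 Z 76 + \left(61 - 38\right) = 9 \cdot 5 \cdot 76 + \left(61 - 38\right) = 45 \cdot 76 + 23 = 3420 + 23 = 3443$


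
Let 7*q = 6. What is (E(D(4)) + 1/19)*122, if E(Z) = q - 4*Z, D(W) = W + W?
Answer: -504470/133 ≈ -3793.0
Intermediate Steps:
q = 6/7 (q = (⅐)*6 = 6/7 ≈ 0.85714)
D(W) = 2*W
E(Z) = 6/7 - 4*Z
(E(D(4)) + 1/19)*122 = ((6/7 - 8*4) + 1/19)*122 = ((6/7 - 4*8) + 1/19)*122 = ((6/7 - 32) + 1/19)*122 = (-218/7 + 1/19)*122 = -4135/133*122 = -504470/133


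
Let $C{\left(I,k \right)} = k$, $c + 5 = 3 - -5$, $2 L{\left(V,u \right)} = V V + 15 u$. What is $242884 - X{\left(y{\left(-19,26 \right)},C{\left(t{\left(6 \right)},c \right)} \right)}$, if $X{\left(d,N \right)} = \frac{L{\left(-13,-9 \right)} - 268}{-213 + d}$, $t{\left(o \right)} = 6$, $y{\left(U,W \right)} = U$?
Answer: $\frac{56348837}{232} \approx 2.4288 \cdot 10^{5}$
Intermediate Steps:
$L{\left(V,u \right)} = \frac{V^{2}}{2} + \frac{15 u}{2}$ ($L{\left(V,u \right)} = \frac{V V + 15 u}{2} = \frac{V^{2} + 15 u}{2} = \frac{V^{2}}{2} + \frac{15 u}{2}$)
$c = 3$ ($c = -5 + \left(3 - -5\right) = -5 + \left(3 + 5\right) = -5 + 8 = 3$)
$X{\left(d,N \right)} = - \frac{251}{-213 + d}$ ($X{\left(d,N \right)} = \frac{\left(\frac{\left(-13\right)^{2}}{2} + \frac{15}{2} \left(-9\right)\right) - 268}{-213 + d} = \frac{\left(\frac{1}{2} \cdot 169 - \frac{135}{2}\right) - 268}{-213 + d} = \frac{\left(\frac{169}{2} - \frac{135}{2}\right) - 268}{-213 + d} = \frac{17 - 268}{-213 + d} = - \frac{251}{-213 + d}$)
$242884 - X{\left(y{\left(-19,26 \right)},C{\left(t{\left(6 \right)},c \right)} \right)} = 242884 - - \frac{251}{-213 - 19} = 242884 - - \frac{251}{-232} = 242884 - \left(-251\right) \left(- \frac{1}{232}\right) = 242884 - \frac{251}{232} = \frac{56348837}{232}$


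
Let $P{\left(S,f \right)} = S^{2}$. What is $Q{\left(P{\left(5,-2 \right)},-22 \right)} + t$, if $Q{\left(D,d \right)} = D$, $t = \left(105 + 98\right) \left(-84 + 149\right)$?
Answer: $13220$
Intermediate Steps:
$t = 13195$ ($t = 203 \cdot 65 = 13195$)
$Q{\left(P{\left(5,-2 \right)},-22 \right)} + t = 5^{2} + 13195 = 25 + 13195 = 13220$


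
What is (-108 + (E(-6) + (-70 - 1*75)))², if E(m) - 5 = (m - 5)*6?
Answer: 98596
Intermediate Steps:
E(m) = -25 + 6*m (E(m) = 5 + (m - 5)*6 = 5 + (-5 + m)*6 = 5 + (-30 + 6*m) = -25 + 6*m)
(-108 + (E(-6) + (-70 - 1*75)))² = (-108 + ((-25 + 6*(-6)) + (-70 - 1*75)))² = (-108 + ((-25 - 36) + (-70 - 75)))² = (-108 + (-61 - 145))² = (-108 - 206)² = (-314)² = 98596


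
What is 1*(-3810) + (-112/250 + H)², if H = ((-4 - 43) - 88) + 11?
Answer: 182457886/15625 ≈ 11677.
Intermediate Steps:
H = -124 (H = (-47 - 88) + 11 = -135 + 11 = -124)
1*(-3810) + (-112/250 + H)² = 1*(-3810) + (-112/250 - 124)² = -3810 + (-112*1/250 - 124)² = -3810 + (-56/125 - 124)² = -3810 + (-15556/125)² = -3810 + 241989136/15625 = 182457886/15625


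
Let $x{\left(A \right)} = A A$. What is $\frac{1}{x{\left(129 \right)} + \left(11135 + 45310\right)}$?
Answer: $\frac{1}{73086} \approx 1.3683 \cdot 10^{-5}$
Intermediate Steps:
$x{\left(A \right)} = A^{2}$
$\frac{1}{x{\left(129 \right)} + \left(11135 + 45310\right)} = \frac{1}{129^{2} + \left(11135 + 45310\right)} = \frac{1}{16641 + 56445} = \frac{1}{73086}$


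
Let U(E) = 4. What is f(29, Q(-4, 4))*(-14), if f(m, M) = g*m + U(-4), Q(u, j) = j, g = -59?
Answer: 23898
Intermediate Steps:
f(m, M) = 4 - 59*m (f(m, M) = -59*m + 4 = 4 - 59*m)
f(29, Q(-4, 4))*(-14) = (4 - 59*29)*(-14) = (4 - 1711)*(-14) = -1707*(-14) = 23898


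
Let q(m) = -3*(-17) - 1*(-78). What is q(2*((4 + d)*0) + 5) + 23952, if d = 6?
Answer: 24081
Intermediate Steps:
q(m) = 129 (q(m) = 51 + 78 = 129)
q(2*((4 + d)*0) + 5) + 23952 = 129 + 23952 = 24081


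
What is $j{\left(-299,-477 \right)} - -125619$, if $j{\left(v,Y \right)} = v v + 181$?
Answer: $215201$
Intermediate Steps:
$j{\left(v,Y \right)} = 181 + v^{2}$ ($j{\left(v,Y \right)} = v^{2} + 181 = 181 + v^{2}$)
$j{\left(-299,-477 \right)} - -125619 = \left(181 + \left(-299\right)^{2}\right) - -125619 = \left(181 + 89401\right) + 125619 = 89582 + 125619 = 215201$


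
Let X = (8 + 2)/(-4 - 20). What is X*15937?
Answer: -79685/12 ≈ -6640.4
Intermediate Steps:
X = -5/12 (X = 10/(-24) = 10*(-1/24) = -5/12 ≈ -0.41667)
X*15937 = -5/12*15937 = -79685/12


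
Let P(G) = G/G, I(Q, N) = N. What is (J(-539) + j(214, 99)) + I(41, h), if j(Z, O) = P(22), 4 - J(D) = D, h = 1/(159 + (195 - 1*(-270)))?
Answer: 339457/624 ≈ 544.00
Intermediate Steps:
h = 1/624 (h = 1/(159 + (195 + 270)) = 1/(159 + 465) = 1/624 ≈ 0.0016026)
P(G) = 1
J(D) = 4 - D
j(Z, O) = 1
(J(-539) + j(214, 99)) + I(41, h) = ((4 - 1*(-539)) + 1) + 1/624 = ((4 + 539) + 1) + 1/624 = (543 + 1) + 1/624 = 544 + 1/624 = 339457/624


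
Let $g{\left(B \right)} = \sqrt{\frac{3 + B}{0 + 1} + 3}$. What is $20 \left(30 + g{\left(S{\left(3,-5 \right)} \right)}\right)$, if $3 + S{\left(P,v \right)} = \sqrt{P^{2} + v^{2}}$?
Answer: $600 + 20 \sqrt{3 + \sqrt{34}} \approx 659.43$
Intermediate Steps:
$S{\left(P,v \right)} = -3 + \sqrt{P^{2} + v^{2}}$
$g{\left(B \right)} = \sqrt{6 + B}$ ($g{\left(B \right)} = \sqrt{\frac{3 + B}{1} + 3} = \sqrt{\left(3 + B\right) 1 + 3} = \sqrt{\left(3 + B\right) + 3} = \sqrt{6 + B}$)
$20 \left(30 + g{\left(S{\left(3,-5 \right)} \right)}\right) = 20 \left(30 + \sqrt{6 - \left(3 - \sqrt{3^{2} + \left(-5\right)^{2}}\right)}\right) = 20 \left(30 + \sqrt{6 - \left(3 - \sqrt{9 + 25}\right)}\right) = 20 \left(30 + \sqrt{6 - \left(3 - \sqrt{34}\right)}\right) = 20 \left(30 + \sqrt{3 + \sqrt{34}}\right) = 600 + 20 \sqrt{3 + \sqrt{34}}$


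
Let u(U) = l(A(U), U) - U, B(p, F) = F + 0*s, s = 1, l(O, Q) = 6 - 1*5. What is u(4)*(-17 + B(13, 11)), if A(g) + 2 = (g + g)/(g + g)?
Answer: 18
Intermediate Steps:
A(g) = -1 (A(g) = -2 + (g + g)/(g + g) = -2 + (2*g)/((2*g)) = -2 + (2*g)*(1/(2*g)) = -2 + 1 = -1)
l(O, Q) = 1 (l(O, Q) = 6 - 5 = 1)
B(p, F) = F (B(p, F) = F + 0*1 = F + 0 = F)
u(U) = 1 - U
u(4)*(-17 + B(13, 11)) = (1 - 1*4)*(-17 + 11) = (1 - 4)*(-6) = -3*(-6) = 18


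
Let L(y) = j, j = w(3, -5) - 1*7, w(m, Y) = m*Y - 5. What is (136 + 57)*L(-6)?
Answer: -5211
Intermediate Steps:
w(m, Y) = -5 + Y*m (w(m, Y) = Y*m - 5 = -5 + Y*m)
j = -27 (j = (-5 - 5*3) - 1*7 = (-5 - 15) - 7 = -20 - 7 = -27)
L(y) = -27
(136 + 57)*L(-6) = (136 + 57)*(-27) = 193*(-27) = -5211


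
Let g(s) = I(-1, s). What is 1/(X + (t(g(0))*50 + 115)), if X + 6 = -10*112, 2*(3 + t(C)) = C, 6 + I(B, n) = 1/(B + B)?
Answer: -2/2647 ≈ -0.00075557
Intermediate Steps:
I(B, n) = -6 + 1/(2*B) (I(B, n) = -6 + 1/(B + B) = -6 + 1/(2*B))
g(s) = -13/2 (g(s) = -6 + (½)/(-1) = -6 + (½)*(-1) = -6 - ½ = -13/2)
t(C) = -3 + C/2
X = -1126 (X = -6 - 10*112 = -6 - 1120 = -1126)
1/(X + (t(g(0))*50 + 115)) = 1/(-1126 + ((-3 + (½)*(-13/2))*50 + 115)) = 1/(-1126 + ((-3 - 13/4)*50 + 115)) = 1/(-1126 + (-25/4*50 + 115)) = 1/(-1126 + (-625/2 + 115)) = 1/(-1126 - 395/2) = 1/(-2647/2) = -2/2647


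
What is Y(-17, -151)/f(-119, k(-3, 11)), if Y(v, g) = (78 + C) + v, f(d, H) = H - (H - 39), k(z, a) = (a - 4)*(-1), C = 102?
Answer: 163/39 ≈ 4.1795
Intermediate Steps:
k(z, a) = 4 - a (k(z, a) = (-4 + a)*(-1) = 4 - a)
f(d, H) = 39 (f(d, H) = H - (-39 + H) = H + (39 - H) = 39)
Y(v, g) = 180 + v (Y(v, g) = (78 + 102) + v = 180 + v)
Y(-17, -151)/f(-119, k(-3, 11)) = (180 - 17)/39 = 163*(1/39) = 163/39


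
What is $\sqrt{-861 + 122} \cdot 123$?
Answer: $123 i \sqrt{739} \approx 3343.7 i$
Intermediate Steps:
$\sqrt{-861 + 122} \cdot 123 = \sqrt{-739} \cdot 123 = i \sqrt{739} \cdot 123 = 123 i \sqrt{739}$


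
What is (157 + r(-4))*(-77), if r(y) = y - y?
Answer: -12089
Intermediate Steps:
r(y) = 0
(157 + r(-4))*(-77) = (157 + 0)*(-77) = 157*(-77) = -12089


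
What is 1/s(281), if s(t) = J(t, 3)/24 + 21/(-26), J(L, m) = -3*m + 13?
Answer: -39/25 ≈ -1.5600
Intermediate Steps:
J(L, m) = 13 - 3*m
s(t) = -25/39 (s(t) = (13 - 3*3)/24 + 21/(-26) = (13 - 9)*(1/24) + 21*(-1/26) = 4*(1/24) - 21/26 = ⅙ - 21/26 = -25/39)
1/s(281) = 1/(-25/39) = -39/25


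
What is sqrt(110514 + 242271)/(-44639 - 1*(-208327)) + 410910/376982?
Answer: 205455/188491 + sqrt(352785)/163688 ≈ 1.0936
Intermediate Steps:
sqrt(110514 + 242271)/(-44639 - 1*(-208327)) + 410910/376982 = sqrt(352785)/(-44639 + 208327) + 410910*(1/376982) = sqrt(352785)/163688 + 205455/188491 = 205455/188491 + sqrt(352785)/163688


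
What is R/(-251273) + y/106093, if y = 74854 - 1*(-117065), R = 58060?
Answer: 3235715639/2050638953 ≈ 1.5779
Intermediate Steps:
y = 191919 (y = 74854 + 117065 = 191919)
R/(-251273) + y/106093 = 58060/(-251273) + 191919/106093 = 58060*(-1/251273) + 191919*(1/106093) = -58060/251273 + 14763/8161 = 3235715639/2050638953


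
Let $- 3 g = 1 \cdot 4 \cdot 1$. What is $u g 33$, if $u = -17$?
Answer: $748$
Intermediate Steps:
$g = - \frac{4}{3}$ ($g = - \frac{1 \cdot 4 \cdot 1}{3} = - \frac{4 \cdot 1}{3} = \left(- \frac{1}{3}\right) 4 = - \frac{4}{3} \approx -1.3333$)
$u g 33 = \left(-17\right) \left(- \frac{4}{3}\right) 33 = \frac{68}{3} \cdot 33 = 748$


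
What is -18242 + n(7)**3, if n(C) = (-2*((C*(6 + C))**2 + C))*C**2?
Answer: -535830529407993666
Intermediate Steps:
n(C) = C**2*(-2*C - 2*C**2*(6 + C)**2) (n(C) = (-2*(C**2*(6 + C)**2 + C))*C**2 = (-2*(C + C**2*(6 + C)**2))*C**2 = (-2*C - 2*C**2*(6 + C)**2)*C**2 = C**2*(-2*C - 2*C**2*(6 + C)**2))
-18242 + n(7)**3 = -18242 + (2*7**3*(-1 - 1*7*(6 + 7)**2))**3 = -18242 + (2*343*(-1 - 1*7*13**2))**3 = -18242 + (2*343*(-1 - 1*7*169))**3 = -18242 + (2*343*(-1 - 1183))**3 = -18242 + (2*343*(-1184))**3 = -18242 + (-812224)**3 = -18242 - 535830529407975424 = -535830529407993666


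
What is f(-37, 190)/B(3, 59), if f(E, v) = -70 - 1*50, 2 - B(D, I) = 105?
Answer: 120/103 ≈ 1.1650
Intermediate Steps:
B(D, I) = -103 (B(D, I) = 2 - 1*105 = 2 - 105 = -103)
f(E, v) = -120 (f(E, v) = -70 - 50 = -120)
f(-37, 190)/B(3, 59) = -120/(-103) = -120*(-1/103) = 120/103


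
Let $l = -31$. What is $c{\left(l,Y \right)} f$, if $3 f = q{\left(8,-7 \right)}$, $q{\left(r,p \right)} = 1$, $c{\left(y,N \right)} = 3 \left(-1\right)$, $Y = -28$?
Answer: $-1$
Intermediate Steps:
$c{\left(y,N \right)} = -3$
$f = \frac{1}{3}$ ($f = \frac{1}{3} \cdot 1 = \frac{1}{3} \approx 0.33333$)
$c{\left(l,Y \right)} f = \left(-3\right) \frac{1}{3} = -1$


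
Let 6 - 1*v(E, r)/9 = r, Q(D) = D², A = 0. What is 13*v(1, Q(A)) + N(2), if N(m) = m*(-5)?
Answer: 692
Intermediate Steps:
N(m) = -5*m
v(E, r) = 54 - 9*r
13*v(1, Q(A)) + N(2) = 13*(54 - 9*0²) - 5*2 = 13*(54 - 9*0) - 10 = 13*(54 + 0) - 10 = 13*54 - 10 = 702 - 10 = 692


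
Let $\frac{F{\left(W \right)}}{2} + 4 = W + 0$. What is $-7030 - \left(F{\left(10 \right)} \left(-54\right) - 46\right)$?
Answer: $-6336$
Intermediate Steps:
$F{\left(W \right)} = -8 + 2 W$ ($F{\left(W \right)} = -8 + 2 \left(W + 0\right) = -8 + 2 W$)
$-7030 - \left(F{\left(10 \right)} \left(-54\right) - 46\right) = -7030 - \left(\left(-8 + 2 \cdot 10\right) \left(-54\right) - 46\right) = -7030 - \left(\left(-8 + 20\right) \left(-54\right) - 46\right) = -7030 - \left(12 \left(-54\right) - 46\right) = -7030 - \left(-648 - 46\right) = -7030 - -694 = -7030 + 694 = -6336$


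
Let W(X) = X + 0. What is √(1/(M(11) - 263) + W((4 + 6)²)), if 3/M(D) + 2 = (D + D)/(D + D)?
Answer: √7075334/266 ≈ 9.9998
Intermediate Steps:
W(X) = X
M(D) = -3 (M(D) = 3/(-2 + (D + D)/(D + D)) = 3/(-2 + (2*D)/((2*D))) = 3/(-2 + (2*D)*(1/(2*D))) = 3/(-2 + 1) = 3/(-1) = 3*(-1) = -3)
√(1/(M(11) - 263) + W((4 + 6)²)) = √(1/(-3 - 263) + (4 + 6)²) = √(1/(-266) + 10²) = √(-1/266 + 100) = √(26599/266) = √7075334/266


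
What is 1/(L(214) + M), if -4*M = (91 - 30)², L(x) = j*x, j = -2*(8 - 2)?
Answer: -4/13993 ≈ -0.00028586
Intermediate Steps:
j = -12 (j = -2*6 = -12)
L(x) = -12*x
M = -3721/4 (M = -(91 - 30)²/4 = -¼*61² = -¼*3721 = -3721/4 ≈ -930.25)
1/(L(214) + M) = 1/(-12*214 - 3721/4) = 1/(-2568 - 3721/4) = 1/(-13993/4) = -4/13993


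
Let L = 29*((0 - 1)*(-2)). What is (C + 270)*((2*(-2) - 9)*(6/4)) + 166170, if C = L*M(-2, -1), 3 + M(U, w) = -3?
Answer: 167691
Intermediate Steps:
L = 58 (L = 29*(-1*(-2)) = 29*2 = 58)
M(U, w) = -6 (M(U, w) = -3 - 3 = -6)
C = -348 (C = 58*(-6) = -348)
(C + 270)*((2*(-2) - 9)*(6/4)) + 166170 = (-348 + 270)*((2*(-2) - 9)*(6/4)) + 166170 = -78*(-4 - 9)*6*(¼) + 166170 = -(-1014)*3/2 + 166170 = -78*(-39/2) + 166170 = 1521 + 166170 = 167691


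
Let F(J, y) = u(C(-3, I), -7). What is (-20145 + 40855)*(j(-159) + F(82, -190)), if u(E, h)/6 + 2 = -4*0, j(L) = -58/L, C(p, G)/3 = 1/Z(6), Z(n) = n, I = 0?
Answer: -38313500/159 ≈ -2.4097e+5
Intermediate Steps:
C(p, G) = 1/2 (C(p, G) = 3/6 = 3*(1/6) = 1/2)
u(E, h) = -12 (u(E, h) = -12 + 6*(-4*0) = -12 + 6*0 = -12 + 0 = -12)
F(J, y) = -12
(-20145 + 40855)*(j(-159) + F(82, -190)) = (-20145 + 40855)*(-58/(-159) - 12) = 20710*(-58*(-1/159) - 12) = 20710*(58/159 - 12) = 20710*(-1850/159) = -38313500/159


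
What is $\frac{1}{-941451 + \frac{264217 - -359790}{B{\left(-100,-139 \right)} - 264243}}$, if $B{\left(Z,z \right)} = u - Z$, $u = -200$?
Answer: $- \frac{264343}{248866605700} \approx -1.0622 \cdot 10^{-6}$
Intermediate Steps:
$B{\left(Z,z \right)} = -200 - Z$
$\frac{1}{-941451 + \frac{264217 - -359790}{B{\left(-100,-139 \right)} - 264243}} = \frac{1}{-941451 + \frac{264217 - -359790}{\left(-200 - -100\right) - 264243}} = \frac{1}{-941451 + \frac{264217 + 359790}{\left(-200 + 100\right) - 264243}} = \frac{1}{-941451 + \frac{624007}{-100 - 264243}} = \frac{1}{-941451 + \frac{624007}{-264343}} = \frac{1}{-941451 + 624007 \left(- \frac{1}{264343}\right)} = \frac{1}{-941451 - \frac{624007}{264343}} = \frac{1}{- \frac{248866605700}{264343}} = - \frac{264343}{248866605700}$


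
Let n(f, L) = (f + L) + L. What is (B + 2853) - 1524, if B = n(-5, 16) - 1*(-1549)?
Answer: 2905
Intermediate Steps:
n(f, L) = f + 2*L (n(f, L) = (L + f) + L = f + 2*L)
B = 1576 (B = (-5 + 2*16) - 1*(-1549) = (-5 + 32) + 1549 = 27 + 1549 = 1576)
(B + 2853) - 1524 = (1576 + 2853) - 1524 = 4429 - 1524 = 2905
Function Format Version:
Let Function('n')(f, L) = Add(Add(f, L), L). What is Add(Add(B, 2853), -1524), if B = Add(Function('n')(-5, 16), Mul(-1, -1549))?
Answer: 2905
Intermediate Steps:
Function('n')(f, L) = Add(f, Mul(2, L)) (Function('n')(f, L) = Add(Add(L, f), L) = Add(f, Mul(2, L)))
B = 1576 (B = Add(Add(-5, Mul(2, 16)), Mul(-1, -1549)) = Add(Add(-5, 32), 1549) = Add(27, 1549) = 1576)
Add(Add(B, 2853), -1524) = Add(Add(1576, 2853), -1524) = Add(4429, -1524) = 2905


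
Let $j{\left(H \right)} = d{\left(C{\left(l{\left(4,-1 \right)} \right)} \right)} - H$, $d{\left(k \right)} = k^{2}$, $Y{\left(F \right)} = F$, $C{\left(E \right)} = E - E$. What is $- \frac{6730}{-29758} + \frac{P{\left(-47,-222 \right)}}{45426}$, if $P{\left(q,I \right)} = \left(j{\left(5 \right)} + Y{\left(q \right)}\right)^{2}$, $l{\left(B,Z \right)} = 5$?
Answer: $\frac{96545653}{337946727} \approx 0.28568$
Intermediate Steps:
$C{\left(E \right)} = 0$
$j{\left(H \right)} = - H$ ($j{\left(H \right)} = 0^{2} - H = 0 - H = - H$)
$P{\left(q,I \right)} = \left(-5 + q\right)^{2}$ ($P{\left(q,I \right)} = \left(\left(-1\right) 5 + q\right)^{2} = \left(-5 + q\right)^{2}$)
$- \frac{6730}{-29758} + \frac{P{\left(-47,-222 \right)}}{45426} = - \frac{6730}{-29758} + \frac{\left(-5 - 47\right)^{2}}{45426} = \left(-6730\right) \left(- \frac{1}{29758}\right) + \left(-52\right)^{2} \cdot \frac{1}{45426} = \frac{3365}{14879} + 2704 \cdot \frac{1}{45426} = \frac{3365}{14879} + \frac{1352}{22713} = \frac{96545653}{337946727}$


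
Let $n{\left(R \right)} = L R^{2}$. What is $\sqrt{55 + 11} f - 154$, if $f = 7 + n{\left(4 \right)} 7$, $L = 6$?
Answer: $-154 + 679 \sqrt{66} \approx 5362.2$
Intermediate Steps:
$n{\left(R \right)} = 6 R^{2}$
$f = 679$ ($f = 7 + 6 \cdot 4^{2} \cdot 7 = 7 + 6 \cdot 16 \cdot 7 = 7 + 96 \cdot 7 = 7 + 672 = 679$)
$\sqrt{55 + 11} f - 154 = \sqrt{55 + 11} \cdot 679 - 154 = \sqrt{66} \cdot 679 - 154 = 679 \sqrt{66} - 154 = -154 + 679 \sqrt{66}$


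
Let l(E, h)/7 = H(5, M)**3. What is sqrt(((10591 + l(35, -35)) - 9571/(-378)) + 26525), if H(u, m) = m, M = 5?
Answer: sqrt(603547098)/126 ≈ 194.98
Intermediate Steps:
l(E, h) = 875 (l(E, h) = 7*5**3 = 7*125 = 875)
sqrt(((10591 + l(35, -35)) - 9571/(-378)) + 26525) = sqrt(((10591 + 875) - 9571/(-378)) + 26525) = sqrt((11466 - 9571*(-1)/378) + 26525) = sqrt((11466 - 1*(-9571/378)) + 26525) = sqrt((11466 + 9571/378) + 26525) = sqrt(4343719/378 + 26525) = sqrt(14370169/378) = sqrt(603547098)/126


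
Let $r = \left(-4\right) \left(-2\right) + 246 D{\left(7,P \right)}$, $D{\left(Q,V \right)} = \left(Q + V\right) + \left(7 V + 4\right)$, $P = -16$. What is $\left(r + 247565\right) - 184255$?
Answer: $34536$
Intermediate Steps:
$D{\left(Q,V \right)} = 4 + Q + 8 V$ ($D{\left(Q,V \right)} = \left(Q + V\right) + \left(4 + 7 V\right) = 4 + Q + 8 V$)
$r = -28774$ ($r = \left(-4\right) \left(-2\right) + 246 \left(4 + 7 + 8 \left(-16\right)\right) = 8 + 246 \left(4 + 7 - 128\right) = 8 + 246 \left(-117\right) = 8 - 28782 = -28774$)
$\left(r + 247565\right) - 184255 = \left(-28774 + 247565\right) - 184255 = 218791 - 184255 = 34536$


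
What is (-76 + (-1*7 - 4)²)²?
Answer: 2025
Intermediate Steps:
(-76 + (-1*7 - 4)²)² = (-76 + (-7 - 4)²)² = (-76 + (-11)²)² = (-76 + 121)² = 45² = 2025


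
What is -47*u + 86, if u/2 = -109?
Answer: 10332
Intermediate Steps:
u = -218 (u = 2*(-109) = -218)
-47*u + 86 = -47*(-218) + 86 = 10246 + 86 = 10332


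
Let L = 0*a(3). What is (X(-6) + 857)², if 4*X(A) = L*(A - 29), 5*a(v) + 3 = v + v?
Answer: 734449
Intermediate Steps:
a(v) = -⅗ + 2*v/5 (a(v) = -⅗ + (v + v)/5 = -⅗ + (2*v)/5 = -⅗ + 2*v/5)
L = 0 (L = 0*(-⅗ + (⅖)*3) = 0*(-⅗ + 6/5) = 0*(⅗) = 0)
X(A) = 0 (X(A) = (0*(A - 29))/4 = (0*(-29 + A))/4 = (¼)*0 = 0)
(X(-6) + 857)² = (0 + 857)² = 857² = 734449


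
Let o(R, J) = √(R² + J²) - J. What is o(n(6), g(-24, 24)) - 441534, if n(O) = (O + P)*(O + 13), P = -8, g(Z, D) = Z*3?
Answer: -441462 + 2*√1657 ≈ -4.4138e+5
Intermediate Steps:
g(Z, D) = 3*Z
n(O) = (-8 + O)*(13 + O) (n(O) = (O - 8)*(O + 13) = (-8 + O)*(13 + O))
o(R, J) = √(J² + R²) - J
o(n(6), g(-24, 24)) - 441534 = (√((3*(-24))² + (-104 + 6² + 5*6)²) - 3*(-24)) - 441534 = (√((-72)² + (-104 + 36 + 30)²) - 1*(-72)) - 441534 = (√(5184 + (-38)²) + 72) - 441534 = (√(5184 + 1444) + 72) - 441534 = (√6628 + 72) - 441534 = (2*√1657 + 72) - 441534 = (72 + 2*√1657) - 441534 = -441462 + 2*√1657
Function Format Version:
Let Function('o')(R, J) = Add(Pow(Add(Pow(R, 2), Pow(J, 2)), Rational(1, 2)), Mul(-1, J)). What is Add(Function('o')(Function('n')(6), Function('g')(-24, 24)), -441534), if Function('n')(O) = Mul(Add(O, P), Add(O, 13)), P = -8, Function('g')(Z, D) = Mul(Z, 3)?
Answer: Add(-441462, Mul(2, Pow(1657, Rational(1, 2)))) ≈ -4.4138e+5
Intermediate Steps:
Function('g')(Z, D) = Mul(3, Z)
Function('n')(O) = Mul(Add(-8, O), Add(13, O)) (Function('n')(O) = Mul(Add(O, -8), Add(O, 13)) = Mul(Add(-8, O), Add(13, O)))
Function('o')(R, J) = Add(Pow(Add(Pow(J, 2), Pow(R, 2)), Rational(1, 2)), Mul(-1, J))
Add(Function('o')(Function('n')(6), Function('g')(-24, 24)), -441534) = Add(Add(Pow(Add(Pow(Mul(3, -24), 2), Pow(Add(-104, Pow(6, 2), Mul(5, 6)), 2)), Rational(1, 2)), Mul(-1, Mul(3, -24))), -441534) = Add(Add(Pow(Add(Pow(-72, 2), Pow(Add(-104, 36, 30), 2)), Rational(1, 2)), Mul(-1, -72)), -441534) = Add(Add(Pow(Add(5184, Pow(-38, 2)), Rational(1, 2)), 72), -441534) = Add(Add(Pow(Add(5184, 1444), Rational(1, 2)), 72), -441534) = Add(Add(Pow(6628, Rational(1, 2)), 72), -441534) = Add(Add(Mul(2, Pow(1657, Rational(1, 2))), 72), -441534) = Add(Add(72, Mul(2, Pow(1657, Rational(1, 2)))), -441534) = Add(-441462, Mul(2, Pow(1657, Rational(1, 2))))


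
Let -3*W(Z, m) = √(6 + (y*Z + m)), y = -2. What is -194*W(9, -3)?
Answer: 194*I*√15/3 ≈ 250.45*I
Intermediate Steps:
W(Z, m) = -√(6 + m - 2*Z)/3 (W(Z, m) = -√(6 + (-2*Z + m))/3 = -√(6 + (m - 2*Z))/3 = -√(6 + m - 2*Z)/3)
-194*W(9, -3) = -(-194)*√(6 - 3 - 2*9)/3 = -(-194)*√(6 - 3 - 18)/3 = -(-194)*√(-15)/3 = -(-194)*I*√15/3 = 194*I*√15/3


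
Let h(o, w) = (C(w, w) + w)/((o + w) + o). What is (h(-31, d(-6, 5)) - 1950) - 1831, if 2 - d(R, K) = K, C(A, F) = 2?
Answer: -245764/65 ≈ -3781.0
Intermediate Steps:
d(R, K) = 2 - K
h(o, w) = (2 + w)/(w + 2*o) (h(o, w) = (2 + w)/((o + w) + o) = (2 + w)/(w + 2*o))
(h(-31, d(-6, 5)) - 1950) - 1831 = ((2 + (2 - 1*5))/((2 - 1*5) + 2*(-31)) - 1950) - 1831 = ((2 + (2 - 5))/((2 - 5) - 62) - 1950) - 1831 = ((2 - 3)/(-3 - 62) - 1950) - 1831 = (-1/(-65) - 1950) - 1831 = (-1/65*(-1) - 1950) - 1831 = (1/65 - 1950) - 1831 = -126749/65 - 1831 = -245764/65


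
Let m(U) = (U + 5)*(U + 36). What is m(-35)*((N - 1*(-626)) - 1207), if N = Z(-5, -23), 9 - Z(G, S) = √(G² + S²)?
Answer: 17160 + 30*√554 ≈ 17866.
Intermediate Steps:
Z(G, S) = 9 - √(G² + S²)
N = 9 - √554 (N = 9 - √((-5)² + (-23)²) = 9 - √(25 + 529) = 9 - √554 ≈ -14.537)
m(U) = (5 + U)*(36 + U)
m(-35)*((N - 1*(-626)) - 1207) = (180 + (-35)² + 41*(-35))*(((9 - √554) - 1*(-626)) - 1207) = (180 + 1225 - 1435)*(((9 - √554) + 626) - 1207) = -30*((635 - √554) - 1207) = -30*(-572 - √554) = 17160 + 30*√554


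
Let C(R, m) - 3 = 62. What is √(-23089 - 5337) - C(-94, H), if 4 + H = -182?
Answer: -65 + I*√28426 ≈ -65.0 + 168.6*I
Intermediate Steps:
H = -186 (H = -4 - 182 = -186)
C(R, m) = 65 (C(R, m) = 3 + 62 = 65)
√(-23089 - 5337) - C(-94, H) = √(-23089 - 5337) - 1*65 = √(-28426) - 65 = I*√28426 - 65 = -65 + I*√28426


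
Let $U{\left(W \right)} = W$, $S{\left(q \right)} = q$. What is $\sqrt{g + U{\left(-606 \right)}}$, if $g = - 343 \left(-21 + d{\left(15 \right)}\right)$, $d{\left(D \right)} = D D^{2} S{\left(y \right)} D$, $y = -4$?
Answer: $3 \sqrt{7718233} \approx 8334.5$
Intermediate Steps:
$d{\left(D \right)} = - 4 D^{4}$ ($d{\left(D \right)} = D D^{2} \left(-4\right) D = D^{3} \left(-4\right) D = - 4 D^{3} D = - 4 D^{4}$)
$g = 69464703$ ($g = - 343 \left(-21 - 4 \cdot 15^{4}\right) = - 343 \left(-21 - 202500\right) = \left(-343\right) \left(-202521\right) = 69464703$)
$\sqrt{g + U{\left(-606 \right)}} = \sqrt{69464703 - 606} = \sqrt{69464097} = 3 \sqrt{7718233}$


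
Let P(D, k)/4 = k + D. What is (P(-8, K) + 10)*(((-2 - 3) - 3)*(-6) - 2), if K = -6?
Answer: -2116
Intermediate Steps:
P(D, k) = 4*D + 4*k (P(D, k) = 4*(k + D) = 4*(D + k) = 4*D + 4*k)
(P(-8, K) + 10)*(((-2 - 3) - 3)*(-6) - 2) = ((4*(-8) + 4*(-6)) + 10)*(((-2 - 3) - 3)*(-6) - 2) = ((-32 - 24) + 10)*((-5 - 3)*(-6) - 2) = (-56 + 10)*(-8*(-6) - 2) = -46*(48 - 2) = -46*46 = -2116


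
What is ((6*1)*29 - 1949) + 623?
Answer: -1152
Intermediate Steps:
((6*1)*29 - 1949) + 623 = (6*29 - 1949) + 623 = (174 - 1949) + 623 = -1775 + 623 = -1152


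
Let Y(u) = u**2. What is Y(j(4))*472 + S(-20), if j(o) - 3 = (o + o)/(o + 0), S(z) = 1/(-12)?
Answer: 141599/12 ≈ 11800.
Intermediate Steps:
S(z) = -1/12
j(o) = 5 (j(o) = 3 + (o + o)/(o + 0) = 3 + (2*o)/o = 3 + 2 = 5)
Y(j(4))*472 + S(-20) = 5**2*472 - 1/12 = 25*472 - 1/12 = 11800 - 1/12 = 141599/12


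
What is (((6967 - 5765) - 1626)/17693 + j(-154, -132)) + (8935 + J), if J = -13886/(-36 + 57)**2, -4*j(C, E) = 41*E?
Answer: 80027410562/7802613 ≈ 10256.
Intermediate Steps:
j(C, E) = -41*E/4
J = -13886/441 (J = -13886/(21**2) = -13886/441 ≈ -31.488)
(((6967 - 5765) - 1626)/17693 + j(-154, -132)) + (8935 + J) = (((6967 - 5765) - 1626)/17693 - 41/4*(-132)) + (8935 - 13886/441) = ((1202 - 1626)*(1/17693) + 1353) + 3926449/441 = (-424*1/17693 + 1353) + 3926449/441 = (-424/17693 + 1353) + 3926449/441 = 23938205/17693 + 3926449/441 = 80027410562/7802613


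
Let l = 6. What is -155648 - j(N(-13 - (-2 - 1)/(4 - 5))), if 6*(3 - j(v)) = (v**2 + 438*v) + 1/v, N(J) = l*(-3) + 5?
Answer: -2035434/13 ≈ -1.5657e+5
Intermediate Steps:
N(J) = -13 (N(J) = 6*(-3) + 5 = -18 + 5 = -13)
j(v) = 3 - 73*v - 1/(6*v) - v**2/6 (j(v) = 3 - ((v**2 + 438*v) + 1/v)/6 = 3 - (1/v + v**2 + 438*v)/6 = 3 + (-73*v - 1/(6*v) - v**2/6) = 3 - 73*v - 1/(6*v) - v**2/6)
-155648 - j(N(-13 - (-2 - 1)/(4 - 5))) = -155648 - (3 - 73*(-13) - 1/6/(-13) - 1/6*(-13)**2) = -155648 - (3 + 949 - 1/6*(-1/13) - 1/6*169) = -155648 - (3 + 949 + 1/78 - 169/6) = -155648 - 1*12010/13 = -155648 - 12010/13 = -2035434/13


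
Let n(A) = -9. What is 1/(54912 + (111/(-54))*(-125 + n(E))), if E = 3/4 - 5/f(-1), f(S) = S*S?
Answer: 9/496687 ≈ 1.8120e-5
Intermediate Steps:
f(S) = S**2
E = -17/4 (E = 3/4 - 5/((-1)**2) = 3*(1/4) - 5/1 = 3/4 - 5*1 = 3/4 - 5 = -17/4 ≈ -4.2500)
1/(54912 + (111/(-54))*(-125 + n(E))) = 1/(54912 + (111/(-54))*(-125 - 9)) = 1/(54912 + (111*(-1/54))*(-134)) = 1/(54912 - 37/18*(-134)) = 1/(54912 + 2479/9) = 1/(496687/9) = 9/496687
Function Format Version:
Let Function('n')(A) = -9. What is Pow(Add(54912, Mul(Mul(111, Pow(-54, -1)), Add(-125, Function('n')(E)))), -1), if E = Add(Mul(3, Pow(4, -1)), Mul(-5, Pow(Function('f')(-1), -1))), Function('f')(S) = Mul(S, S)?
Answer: Rational(9, 496687) ≈ 1.8120e-5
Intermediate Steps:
Function('f')(S) = Pow(S, 2)
E = Rational(-17, 4) (E = Add(Mul(3, Pow(4, -1)), Mul(-5, Pow(Pow(-1, 2), -1))) = Add(Mul(3, Rational(1, 4)), Mul(-5, Pow(1, -1))) = Add(Rational(3, 4), Mul(-5, 1)) = Add(Rational(3, 4), -5) = Rational(-17, 4) ≈ -4.2500)
Pow(Add(54912, Mul(Mul(111, Pow(-54, -1)), Add(-125, Function('n')(E)))), -1) = Pow(Add(54912, Mul(Mul(111, Pow(-54, -1)), Add(-125, -9))), -1) = Pow(Add(54912, Mul(Mul(111, Rational(-1, 54)), -134)), -1) = Pow(Add(54912, Mul(Rational(-37, 18), -134)), -1) = Pow(Add(54912, Rational(2479, 9)), -1) = Pow(Rational(496687, 9), -1) = Rational(9, 496687)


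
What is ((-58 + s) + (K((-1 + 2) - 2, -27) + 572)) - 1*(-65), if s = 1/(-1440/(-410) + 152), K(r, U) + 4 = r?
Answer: 3659865/6376 ≈ 574.01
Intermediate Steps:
K(r, U) = -4 + r
s = 41/6376 (s = 1/(-1440*(-1/410) + 152) = 1/(144/41 + 152) = 1/(6376/41) = 41/6376 ≈ 0.0064304)
((-58 + s) + (K((-1 + 2) - 2, -27) + 572)) - 1*(-65) = ((-58 + 41/6376) + ((-4 + ((-1 + 2) - 2)) + 572)) - 1*(-65) = (-369767/6376 + ((-4 + (1 - 2)) + 572)) + 65 = (-369767/6376 + ((-4 - 1) + 572)) + 65 = (-369767/6376 + (-5 + 572)) + 65 = (-369767/6376 + 567) + 65 = 3245425/6376 + 65 = 3659865/6376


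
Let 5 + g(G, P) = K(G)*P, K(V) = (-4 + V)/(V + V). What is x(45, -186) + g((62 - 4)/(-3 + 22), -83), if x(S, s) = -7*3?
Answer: -761/58 ≈ -13.121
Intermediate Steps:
K(V) = (-4 + V)/(2*V) (K(V) = (-4 + V)/((2*V)) = (-4 + V)*(1/(2*V)) = (-4 + V)/(2*V))
x(S, s) = -21
g(G, P) = -5 + P*(-4 + G)/(2*G) (g(G, P) = -5 + ((-4 + G)/(2*G))*P = -5 + P*(-4 + G)/(2*G))
x(45, -186) + g((62 - 4)/(-3 + 22), -83) = -21 + (-5 + (1/2)*(-83) - 2*(-83)/(62 - 4)/(-3 + 22)) = -21 + (-5 - 83/2 - 2*(-83)/58/19) = -21 + (-5 - 83/2 - 2*(-83)*19/58) = -21 + (-5 - 83/2 + 1577/29) = -21 + 457/58 = -761/58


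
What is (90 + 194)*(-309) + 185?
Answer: -87571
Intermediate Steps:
(90 + 194)*(-309) + 185 = 284*(-309) + 185 = -87756 + 185 = -87571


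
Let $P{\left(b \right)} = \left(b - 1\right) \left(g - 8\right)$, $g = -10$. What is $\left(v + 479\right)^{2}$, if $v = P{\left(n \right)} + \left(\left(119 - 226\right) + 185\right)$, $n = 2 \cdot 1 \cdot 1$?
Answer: $290521$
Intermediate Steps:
$n = 2$ ($n = 2 \cdot 1 = 2$)
$P{\left(b \right)} = 18 - 18 b$ ($P{\left(b \right)} = \left(b - 1\right) \left(-10 - 8\right) = \left(-1 + b\right) \left(-18\right) = 18 - 18 b$)
$v = 60$ ($v = \left(18 - 36\right) + \left(\left(119 - 226\right) + 185\right) = \left(18 - 36\right) + \left(-107 + 185\right) = -18 + 78 = 60$)
$\left(v + 479\right)^{2} = \left(60 + 479\right)^{2} = 539^{2} = 290521$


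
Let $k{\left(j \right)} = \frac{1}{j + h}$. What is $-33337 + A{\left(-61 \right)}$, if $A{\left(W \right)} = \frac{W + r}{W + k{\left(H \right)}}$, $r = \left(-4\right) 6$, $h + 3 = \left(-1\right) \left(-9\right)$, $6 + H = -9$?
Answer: $- \frac{3666917}{110} \approx -33336.0$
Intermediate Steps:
$H = -15$ ($H = -6 - 9 = -15$)
$h = 6$ ($h = -3 - -9 = -3 + 9 = 6$)
$k{\left(j \right)} = \frac{1}{6 + j}$ ($k{\left(j \right)} = \frac{1}{j + 6} = \frac{1}{6 + j}$)
$r = -24$
$A{\left(W \right)} = \frac{-24 + W}{- \frac{1}{9} + W}$ ($A{\left(W \right)} = \frac{W - 24}{W + \frac{1}{6 - 15}} = \frac{-24 + W}{W + \frac{1}{-9}} = \frac{-24 + W}{W - \frac{1}{9}} = \frac{-24 + W}{- \frac{1}{9} + W}$)
$-33337 + A{\left(-61 \right)} = -33337 + \frac{9 \left(-24 - 61\right)}{-1 + 9 \left(-61\right)} = -33337 + 9 \frac{1}{-1 - 549} \left(-85\right) = -33337 + 9 \frac{1}{-550} \left(-85\right) = -33337 + 9 \left(- \frac{1}{550}\right) \left(-85\right) = -33337 + \frac{153}{110} = - \frac{3666917}{110}$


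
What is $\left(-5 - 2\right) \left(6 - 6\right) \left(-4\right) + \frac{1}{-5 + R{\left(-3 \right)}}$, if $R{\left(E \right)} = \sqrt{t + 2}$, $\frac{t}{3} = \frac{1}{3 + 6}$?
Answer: $- \frac{15}{68} - \frac{\sqrt{21}}{68} \approx -0.28798$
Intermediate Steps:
$t = \frac{1}{3}$ ($t = \frac{3}{3 + 6} = \frac{3}{9} = 3 \cdot \frac{1}{9} = \frac{1}{3} \approx 0.33333$)
$R{\left(E \right)} = \frac{\sqrt{21}}{3}$ ($R{\left(E \right)} = \sqrt{\frac{1}{3} + 2} = \sqrt{\frac{7}{3}} = \frac{\sqrt{21}}{3}$)
$\left(-5 - 2\right) \left(6 - 6\right) \left(-4\right) + \frac{1}{-5 + R{\left(-3 \right)}} = \left(-5 - 2\right) \left(6 - 6\right) \left(-4\right) + \frac{1}{-5 + \frac{\sqrt{21}}{3}} = \left(-7\right) 0 \left(-4\right) + \frac{1}{-5 + \frac{\sqrt{21}}{3}} = 0 \left(-4\right) + \frac{1}{-5 + \frac{\sqrt{21}}{3}} = 0 + \frac{1}{-5 + \frac{\sqrt{21}}{3}} = \frac{1}{-5 + \frac{\sqrt{21}}{3}}$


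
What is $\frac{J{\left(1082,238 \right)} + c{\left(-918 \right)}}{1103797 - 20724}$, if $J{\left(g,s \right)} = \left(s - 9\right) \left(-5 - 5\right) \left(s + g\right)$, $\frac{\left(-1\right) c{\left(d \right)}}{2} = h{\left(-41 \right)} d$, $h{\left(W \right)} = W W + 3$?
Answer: $\frac{69024}{1083073} \approx 0.06373$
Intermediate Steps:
$h{\left(W \right)} = 3 + W^{2}$ ($h{\left(W \right)} = W^{2} + 3 = 3 + W^{2}$)
$c{\left(d \right)} = - 3368 d$ ($c{\left(d \right)} = - 2 \left(3 + \left(-41\right)^{2}\right) d = - 2 \left(3 + 1681\right) d = - 2 \cdot 1684 d = - 3368 d$)
$J{\left(g,s \right)} = \left(90 - 10 s\right) \left(g + s\right)$ ($J{\left(g,s \right)} = \left(-9 + s\right) \left(-10\right) \left(g + s\right) = \left(90 - 10 s\right) \left(g + s\right)$)
$\frac{J{\left(1082,238 \right)} + c{\left(-918 \right)}}{1103797 - 20724} = \frac{\left(- 10 \cdot 238^{2} + 90 \cdot 1082 + 90 \cdot 238 - 10820 \cdot 238\right) - -3091824}{1103797 - 20724} = \frac{\left(\left(-10\right) 56644 + 97380 + 21420 - 2575160\right) + 3091824}{1083073} = \left(\left(-566440 + 97380 + 21420 - 2575160\right) + 3091824\right) \frac{1}{1083073} = \left(-3022800 + 3091824\right) \frac{1}{1083073} = 69024 \cdot \frac{1}{1083073} = \frac{69024}{1083073}$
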